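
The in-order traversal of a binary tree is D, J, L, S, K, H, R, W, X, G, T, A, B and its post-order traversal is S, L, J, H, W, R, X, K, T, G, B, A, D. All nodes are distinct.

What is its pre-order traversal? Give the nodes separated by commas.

D, A, G, K, J, L, S, X, R, H, W, T, B

The last element of post-order is the root; it splits in-order into left and right subtrees.
Root D: left subtree has 0 nodes { }, right has 12 {J, L, S, K, H, R, W, X, G, T, A, B}.
  Root A: left subtree has 10 nodes {J, L, S, K, H, R, W, X, G, T}, right has 1 {B}.
    Root G: left subtree has 8 nodes {J, L, S, K, H, R, W, X}, right has 1 {T}.
      Root K: left subtree has 3 nodes {J, L, S}, right has 4 {H, R, W, X}.
        Root J: left subtree has 0 nodes { }, right has 2 {L, S}.
          Root L: left subtree has 0 nodes { }, right has 1 {S}.
        Root X: left subtree has 3 nodes {H, R, W}, right has 0 { }.
          Root R: left subtree has 1 node {H}, right has 1 {W}.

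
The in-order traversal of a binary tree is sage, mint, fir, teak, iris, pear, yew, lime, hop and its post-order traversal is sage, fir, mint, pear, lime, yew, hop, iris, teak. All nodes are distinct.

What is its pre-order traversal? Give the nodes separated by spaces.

teak mint sage fir iris hop yew pear lime

The last element of post-order is the root; it splits in-order into left and right subtrees.
Root teak: left subtree has 3 nodes {sage, mint, fir}, right has 5 {iris, pear, yew, lime, hop}.
  Root mint: left subtree has 1 node {sage}, right has 1 {fir}.
  Root iris: left subtree has 0 nodes { }, right has 4 {pear, yew, lime, hop}.
    Root hop: left subtree has 3 nodes {pear, yew, lime}, right has 0 { }.
      Root yew: left subtree has 1 node {pear}, right has 1 {lime}.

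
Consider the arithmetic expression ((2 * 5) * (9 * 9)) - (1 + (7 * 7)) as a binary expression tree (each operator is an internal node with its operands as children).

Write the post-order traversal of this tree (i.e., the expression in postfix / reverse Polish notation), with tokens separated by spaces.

2 5 * 9 9 * * 1 7 7 * + -

Post-order on an expression tree gives postfix notation: for each operator, emit left operand, right operand, then the operator.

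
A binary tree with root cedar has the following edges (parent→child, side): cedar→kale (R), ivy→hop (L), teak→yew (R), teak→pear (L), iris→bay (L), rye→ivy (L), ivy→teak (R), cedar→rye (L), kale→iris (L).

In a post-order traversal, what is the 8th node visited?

Post-order visits the left subtree, then the right subtree, then the node.
At cedar: go left to rye.
  At rye: go left to ivy.
    At ivy: go left to hop.
      hop is a leaf — visit hop.
    At ivy: go right to teak.
      At teak: go left to pear.
        pear is a leaf — visit pear.
      At teak: go right to yew.
        yew is a leaf — visit yew.
      Visit teak.
    Visit ivy.
  At rye: no right child.
  Visit rye.
At cedar: go right to kale.
  At kale: go left to iris.
    At iris: go left to bay.
      bay is a leaf — visit bay.
    At iris: no right child.
    Visit iris.
  At kale: no right child.
  Visit kale.
Visit cedar.
Full post-order sequence: hop, pear, yew, teak, ivy, rye, bay, iris, kale, cedar.

iris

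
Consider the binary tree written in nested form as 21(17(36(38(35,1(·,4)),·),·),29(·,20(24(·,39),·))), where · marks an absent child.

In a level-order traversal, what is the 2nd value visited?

17

Level-order visits nodes level by level from the root, left to right within each level.
Level 0: 21
Level 1: 17, 29
Level 2: 36, 20
Level 3: 38, 24
Level 4: 35, 1, 39
Level 5: 4
Full level-order sequence: 21, 17, 29, 36, 20, 38, 24, 35, 1, 39, 4.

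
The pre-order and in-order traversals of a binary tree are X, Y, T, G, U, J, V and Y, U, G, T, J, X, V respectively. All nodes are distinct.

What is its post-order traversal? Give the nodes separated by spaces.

The first element of pre-order is the root; it splits in-order into left and right subtrees.
Root X: left subtree has 5 nodes {Y, U, G, T, J}, right has 1 {V}.
  Root Y: left subtree has 0 nodes { }, right has 4 {U, G, T, J}.
    Root T: left subtree has 2 nodes {U, G}, right has 1 {J}.
      Root G: left subtree has 1 node {U}, right has 0 { }.

U G J T Y V X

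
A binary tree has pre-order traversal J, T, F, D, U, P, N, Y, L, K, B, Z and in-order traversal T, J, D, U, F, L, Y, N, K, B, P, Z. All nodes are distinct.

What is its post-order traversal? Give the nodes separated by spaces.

The first element of pre-order is the root; it splits in-order into left and right subtrees.
Root J: left subtree has 1 node {T}, right has 10 {D, U, F, L, Y, N, K, B, P, Z}.
  Root F: left subtree has 2 nodes {D, U}, right has 7 {L, Y, N, K, B, P, Z}.
    Root D: left subtree has 0 nodes { }, right has 1 {U}.
    Root P: left subtree has 5 nodes {L, Y, N, K, B}, right has 1 {Z}.
      Root N: left subtree has 2 nodes {L, Y}, right has 2 {K, B}.
        Root Y: left subtree has 1 node {L}, right has 0 { }.
        Root K: left subtree has 0 nodes { }, right has 1 {B}.

T U D L Y B K N Z P F J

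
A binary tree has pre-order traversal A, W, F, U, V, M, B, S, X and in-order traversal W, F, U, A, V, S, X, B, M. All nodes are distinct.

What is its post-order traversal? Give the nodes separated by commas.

The first element of pre-order is the root; it splits in-order into left and right subtrees.
Root A: left subtree has 3 nodes {W, F, U}, right has 5 {V, S, X, B, M}.
  Root W: left subtree has 0 nodes { }, right has 2 {F, U}.
    Root F: left subtree has 0 nodes { }, right has 1 {U}.
  Root V: left subtree has 0 nodes { }, right has 4 {S, X, B, M}.
    Root M: left subtree has 3 nodes {S, X, B}, right has 0 { }.
      Root B: left subtree has 2 nodes {S, X}, right has 0 { }.
        Root S: left subtree has 0 nodes { }, right has 1 {X}.

U, F, W, X, S, B, M, V, A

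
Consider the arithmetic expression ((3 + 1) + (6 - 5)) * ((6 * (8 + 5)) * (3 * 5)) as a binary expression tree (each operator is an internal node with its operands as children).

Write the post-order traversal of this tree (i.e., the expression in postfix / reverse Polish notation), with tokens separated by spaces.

3 1 + 6 5 - + 6 8 5 + * 3 5 * * *

Post-order on an expression tree gives postfix notation: for each operator, emit left operand, right operand, then the operator.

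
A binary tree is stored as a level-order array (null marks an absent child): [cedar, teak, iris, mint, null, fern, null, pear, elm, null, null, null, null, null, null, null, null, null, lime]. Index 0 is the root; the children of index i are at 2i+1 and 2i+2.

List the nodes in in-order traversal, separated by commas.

pear, mint, elm, lime, teak, cedar, fern, iris

In-order visits the left subtree, then the node, then the right subtree.
At cedar: go left to teak.
  At teak: go left to mint.
    At mint: go left to pear.
      pear is a leaf — visit pear.
    Visit mint.
    At mint: go right to elm.
      At elm: no left child.
      Visit elm.
      At elm: go right to lime.
        lime is a leaf — visit lime.
  Visit teak.
  At teak: no right child.
Visit cedar.
At cedar: go right to iris.
  At iris: go left to fern.
    fern is a leaf — visit fern.
  Visit iris.
  At iris: no right child.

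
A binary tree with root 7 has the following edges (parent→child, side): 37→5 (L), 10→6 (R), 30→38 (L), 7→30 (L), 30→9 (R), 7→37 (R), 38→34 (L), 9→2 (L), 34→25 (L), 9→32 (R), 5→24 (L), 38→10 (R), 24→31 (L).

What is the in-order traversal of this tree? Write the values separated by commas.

In-order visits the left subtree, then the node, then the right subtree.
At 7: go left to 30.
  At 30: go left to 38.
    At 38: go left to 34.
      At 34: go left to 25.
        25 is a leaf — visit 25.
      Visit 34.
      At 34: no right child.
    Visit 38.
    At 38: go right to 10.
      At 10: no left child.
      Visit 10.
      At 10: go right to 6.
        6 is a leaf — visit 6.
  Visit 30.
  At 30: go right to 9.
    At 9: go left to 2.
      2 is a leaf — visit 2.
    Visit 9.
    At 9: go right to 32.
      32 is a leaf — visit 32.
Visit 7.
At 7: go right to 37.
  At 37: go left to 5.
    At 5: go left to 24.
      At 24: go left to 31.
        31 is a leaf — visit 31.
      Visit 24.
      At 24: no right child.
    Visit 5.
    At 5: no right child.
  Visit 37.
  At 37: no right child.

25, 34, 38, 10, 6, 30, 2, 9, 32, 7, 31, 24, 5, 37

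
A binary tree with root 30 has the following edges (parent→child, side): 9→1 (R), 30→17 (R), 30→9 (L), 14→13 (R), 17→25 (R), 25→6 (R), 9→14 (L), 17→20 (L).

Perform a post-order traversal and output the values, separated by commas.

Post-order visits the left subtree, then the right subtree, then the node.
At 30: go left to 9.
  At 9: go left to 14.
    At 14: no left child.
    At 14: go right to 13.
      13 is a leaf — visit 13.
    Visit 14.
  At 9: go right to 1.
    1 is a leaf — visit 1.
  Visit 9.
At 30: go right to 17.
  At 17: go left to 20.
    20 is a leaf — visit 20.
  At 17: go right to 25.
    At 25: no left child.
    At 25: go right to 6.
      6 is a leaf — visit 6.
    Visit 25.
  Visit 17.
Visit 30.

13, 14, 1, 9, 20, 6, 25, 17, 30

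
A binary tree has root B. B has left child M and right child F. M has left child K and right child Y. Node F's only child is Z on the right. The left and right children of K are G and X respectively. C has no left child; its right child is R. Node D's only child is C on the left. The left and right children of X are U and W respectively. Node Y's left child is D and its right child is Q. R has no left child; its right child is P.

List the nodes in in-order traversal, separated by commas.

G, K, U, X, W, M, C, R, P, D, Y, Q, B, F, Z

In-order visits the left subtree, then the node, then the right subtree.
At B: go left to M.
  At M: go left to K.
    At K: go left to G.
      G is a leaf — visit G.
    Visit K.
    At K: go right to X.
      At X: go left to U.
        U is a leaf — visit U.
      Visit X.
      At X: go right to W.
        W is a leaf — visit W.
  Visit M.
  At M: go right to Y.
    At Y: go left to D.
      At D: go left to C.
        At C: no left child.
        Visit C.
        At C: go right to R.
          At R: no left child.
          Visit R.
          At R: go right to P.
            P is a leaf — visit P.
      Visit D.
      At D: no right child.
    Visit Y.
    At Y: go right to Q.
      Q is a leaf — visit Q.
Visit B.
At B: go right to F.
  At F: no left child.
  Visit F.
  At F: go right to Z.
    Z is a leaf — visit Z.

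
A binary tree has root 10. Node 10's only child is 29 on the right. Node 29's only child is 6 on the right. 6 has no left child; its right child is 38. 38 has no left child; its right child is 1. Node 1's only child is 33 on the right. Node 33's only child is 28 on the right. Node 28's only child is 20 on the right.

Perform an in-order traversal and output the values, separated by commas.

10, 29, 6, 38, 1, 33, 28, 20

In-order visits the left subtree, then the node, then the right subtree.
At 10: no left child.
Visit 10.
At 10: go right to 29.
  At 29: no left child.
  Visit 29.
  At 29: go right to 6.
    At 6: no left child.
    Visit 6.
    At 6: go right to 38.
      At 38: no left child.
      Visit 38.
      At 38: go right to 1.
        At 1: no left child.
        Visit 1.
        At 1: go right to 33.
          At 33: no left child.
          Visit 33.
          At 33: go right to 28.
            At 28: no left child.
            Visit 28.
            At 28: go right to 20.
              20 is a leaf — visit 20.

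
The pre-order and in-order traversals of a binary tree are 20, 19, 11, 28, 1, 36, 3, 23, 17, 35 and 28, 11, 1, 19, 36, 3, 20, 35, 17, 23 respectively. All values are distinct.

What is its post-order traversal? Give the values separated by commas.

28, 1, 11, 3, 36, 19, 35, 17, 23, 20

The first element of pre-order is the root; it splits in-order into left and right subtrees.
Root 20: left subtree has 6 nodes {28, 11, 1, 19, 36, 3}, right has 3 {35, 17, 23}.
  Root 19: left subtree has 3 nodes {28, 11, 1}, right has 2 {36, 3}.
    Root 11: left subtree has 1 node {28}, right has 1 {1}.
    Root 36: left subtree has 0 nodes { }, right has 1 {3}.
  Root 23: left subtree has 2 nodes {35, 17}, right has 0 { }.
    Root 17: left subtree has 1 node {35}, right has 0 { }.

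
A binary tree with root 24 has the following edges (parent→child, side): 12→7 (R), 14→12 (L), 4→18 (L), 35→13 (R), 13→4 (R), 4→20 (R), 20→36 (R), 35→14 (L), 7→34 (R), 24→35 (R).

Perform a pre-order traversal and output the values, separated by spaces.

24 35 14 12 7 34 13 4 18 20 36

Pre-order visits the node, then its left subtree, then its right subtree.
Visit 24.
At 24: no left child.
At 24: go right to 35.
  Visit 35.
  At 35: go left to 14.
    Visit 14.
    At 14: go left to 12.
      Visit 12.
      At 12: no left child.
      At 12: go right to 7.
        Visit 7.
        At 7: no left child.
        At 7: go right to 34.
          34 is a leaf — visit 34.
    At 14: no right child.
  At 35: go right to 13.
    Visit 13.
    At 13: no left child.
    At 13: go right to 4.
      Visit 4.
      At 4: go left to 18.
        18 is a leaf — visit 18.
      At 4: go right to 20.
        Visit 20.
        At 20: no left child.
        At 20: go right to 36.
          36 is a leaf — visit 36.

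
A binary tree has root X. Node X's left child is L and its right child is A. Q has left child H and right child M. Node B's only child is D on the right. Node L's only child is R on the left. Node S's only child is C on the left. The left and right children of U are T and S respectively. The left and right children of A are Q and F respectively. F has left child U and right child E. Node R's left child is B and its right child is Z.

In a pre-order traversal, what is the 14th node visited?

Pre-order visits the node, then its left subtree, then its right subtree.
Visit X.
At X: go left to L.
  Visit L.
  At L: go left to R.
    Visit R.
    At R: go left to B.
      Visit B.
      At B: no left child.
      At B: go right to D.
        D is a leaf — visit D.
    At R: go right to Z.
      Z is a leaf — visit Z.
  At L: no right child.
At X: go right to A.
  Visit A.
  At A: go left to Q.
    Visit Q.
    At Q: go left to H.
      H is a leaf — visit H.
    At Q: go right to M.
      M is a leaf — visit M.
  At A: go right to F.
    Visit F.
    At F: go left to U.
      Visit U.
      At U: go left to T.
        T is a leaf — visit T.
      At U: go right to S.
        Visit S.
        At S: go left to C.
          C is a leaf — visit C.
        At S: no right child.
    At F: go right to E.
      E is a leaf — visit E.
Full pre-order sequence: X, L, R, B, D, Z, A, Q, H, M, F, U, T, S, C, E.

S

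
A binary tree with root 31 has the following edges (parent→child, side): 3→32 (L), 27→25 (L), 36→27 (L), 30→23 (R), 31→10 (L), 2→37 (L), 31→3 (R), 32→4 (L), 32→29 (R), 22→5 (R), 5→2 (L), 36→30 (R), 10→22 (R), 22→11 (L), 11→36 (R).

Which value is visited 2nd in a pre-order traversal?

Pre-order visits the node, then its left subtree, then its right subtree.
Visit 31.
At 31: go left to 10.
  Visit 10.
  At 10: no left child.
  At 10: go right to 22.
    Visit 22.
    At 22: go left to 11.
      Visit 11.
      At 11: no left child.
      At 11: go right to 36.
        Visit 36.
        At 36: go left to 27.
          Visit 27.
          At 27: go left to 25.
            25 is a leaf — visit 25.
          At 27: no right child.
        At 36: go right to 30.
          Visit 30.
          At 30: no left child.
          At 30: go right to 23.
            23 is a leaf — visit 23.
    At 22: go right to 5.
      Visit 5.
      At 5: go left to 2.
        Visit 2.
        At 2: go left to 37.
          37 is a leaf — visit 37.
        At 2: no right child.
      At 5: no right child.
At 31: go right to 3.
  Visit 3.
  At 3: go left to 32.
    Visit 32.
    At 32: go left to 4.
      4 is a leaf — visit 4.
    At 32: go right to 29.
      29 is a leaf — visit 29.
  At 3: no right child.
Full pre-order sequence: 31, 10, 22, 11, 36, 27, 25, 30, 23, 5, 2, 37, 3, 32, 4, 29.

10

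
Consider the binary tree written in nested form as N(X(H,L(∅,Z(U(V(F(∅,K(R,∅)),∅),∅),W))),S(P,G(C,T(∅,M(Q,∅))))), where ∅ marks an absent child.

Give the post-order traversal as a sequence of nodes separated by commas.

Post-order visits the left subtree, then the right subtree, then the node.
At N: go left to X.
  At X: go left to H.
    H is a leaf — visit H.
  At X: go right to L.
    At L: no left child.
    At L: go right to Z.
      At Z: go left to U.
        At U: go left to V.
          At V: go left to F.
            At F: no left child.
            At F: go right to K.
              At K: go left to R.
                R is a leaf — visit R.
              At K: no right child.
              Visit K.
            Visit F.
          At V: no right child.
          Visit V.
        At U: no right child.
        Visit U.
      At Z: go right to W.
        W is a leaf — visit W.
      Visit Z.
    Visit L.
  Visit X.
At N: go right to S.
  At S: go left to P.
    P is a leaf — visit P.
  At S: go right to G.
    At G: go left to C.
      C is a leaf — visit C.
    At G: go right to T.
      At T: no left child.
      At T: go right to M.
        At M: go left to Q.
          Q is a leaf — visit Q.
        At M: no right child.
        Visit M.
      Visit T.
    Visit G.
  Visit S.
Visit N.

H, R, K, F, V, U, W, Z, L, X, P, C, Q, M, T, G, S, N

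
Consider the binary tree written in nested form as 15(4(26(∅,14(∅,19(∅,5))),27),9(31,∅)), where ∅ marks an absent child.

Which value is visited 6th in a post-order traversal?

Post-order visits the left subtree, then the right subtree, then the node.
At 15: go left to 4.
  At 4: go left to 26.
    At 26: no left child.
    At 26: go right to 14.
      At 14: no left child.
      At 14: go right to 19.
        At 19: no left child.
        At 19: go right to 5.
          5 is a leaf — visit 5.
        Visit 19.
      Visit 14.
    Visit 26.
  At 4: go right to 27.
    27 is a leaf — visit 27.
  Visit 4.
At 15: go right to 9.
  At 9: go left to 31.
    31 is a leaf — visit 31.
  At 9: no right child.
  Visit 9.
Visit 15.
Full post-order sequence: 5, 19, 14, 26, 27, 4, 31, 9, 15.

4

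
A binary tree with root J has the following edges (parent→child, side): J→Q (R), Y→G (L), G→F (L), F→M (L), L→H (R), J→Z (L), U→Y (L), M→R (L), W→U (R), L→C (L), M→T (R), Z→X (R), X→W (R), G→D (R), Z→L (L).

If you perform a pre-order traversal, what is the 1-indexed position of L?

Pre-order visits the node, then its left subtree, then its right subtree.
Visit J.
At J: go left to Z.
  Visit Z.
  At Z: go left to L.
    Visit L.
    At L: go left to C.
      C is a leaf — visit C.
    At L: go right to H.
      H is a leaf — visit H.
  At Z: go right to X.
    Visit X.
    At X: no left child.
    At X: go right to W.
      Visit W.
      At W: no left child.
      At W: go right to U.
        Visit U.
        At U: go left to Y.
          Visit Y.
          At Y: go left to G.
            Visit G.
            At G: go left to F.
              Visit F.
              At F: go left to M.
                Visit M.
                At M: go left to R.
                  R is a leaf — visit R.
                At M: go right to T.
                  T is a leaf — visit T.
              At F: no right child.
            At G: go right to D.
              D is a leaf — visit D.
          At Y: no right child.
        At U: no right child.
At J: go right to Q.
  Q is a leaf — visit Q.
Full pre-order sequence: J, Z, L, C, H, X, W, U, Y, G, F, M, R, T, D, Q.

3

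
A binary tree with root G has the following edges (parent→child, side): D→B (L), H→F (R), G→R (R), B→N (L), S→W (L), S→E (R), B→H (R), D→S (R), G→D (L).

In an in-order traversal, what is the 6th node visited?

W

In-order visits the left subtree, then the node, then the right subtree.
At G: go left to D.
  At D: go left to B.
    At B: go left to N.
      N is a leaf — visit N.
    Visit B.
    At B: go right to H.
      At H: no left child.
      Visit H.
      At H: go right to F.
        F is a leaf — visit F.
  Visit D.
  At D: go right to S.
    At S: go left to W.
      W is a leaf — visit W.
    Visit S.
    At S: go right to E.
      E is a leaf — visit E.
Visit G.
At G: go right to R.
  R is a leaf — visit R.
Full in-order sequence: N, B, H, F, D, W, S, E, G, R.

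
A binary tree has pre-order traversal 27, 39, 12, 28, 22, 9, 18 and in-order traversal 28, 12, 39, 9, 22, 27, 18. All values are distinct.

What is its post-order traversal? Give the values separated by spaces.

The first element of pre-order is the root; it splits in-order into left and right subtrees.
Root 27: left subtree has 5 nodes {28, 12, 39, 9, 22}, right has 1 {18}.
  Root 39: left subtree has 2 nodes {28, 12}, right has 2 {9, 22}.
    Root 12: left subtree has 1 node {28}, right has 0 { }.
    Root 22: left subtree has 1 node {9}, right has 0 { }.

28 12 9 22 39 18 27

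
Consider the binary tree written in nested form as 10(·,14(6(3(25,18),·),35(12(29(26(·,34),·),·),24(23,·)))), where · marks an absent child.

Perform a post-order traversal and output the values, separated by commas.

Post-order visits the left subtree, then the right subtree, then the node.
At 10: no left child.
At 10: go right to 14.
  At 14: go left to 6.
    At 6: go left to 3.
      At 3: go left to 25.
        25 is a leaf — visit 25.
      At 3: go right to 18.
        18 is a leaf — visit 18.
      Visit 3.
    At 6: no right child.
    Visit 6.
  At 14: go right to 35.
    At 35: go left to 12.
      At 12: go left to 29.
        At 29: go left to 26.
          At 26: no left child.
          At 26: go right to 34.
            34 is a leaf — visit 34.
          Visit 26.
        At 29: no right child.
        Visit 29.
      At 12: no right child.
      Visit 12.
    At 35: go right to 24.
      At 24: go left to 23.
        23 is a leaf — visit 23.
      At 24: no right child.
      Visit 24.
    Visit 35.
  Visit 14.
Visit 10.

25, 18, 3, 6, 34, 26, 29, 12, 23, 24, 35, 14, 10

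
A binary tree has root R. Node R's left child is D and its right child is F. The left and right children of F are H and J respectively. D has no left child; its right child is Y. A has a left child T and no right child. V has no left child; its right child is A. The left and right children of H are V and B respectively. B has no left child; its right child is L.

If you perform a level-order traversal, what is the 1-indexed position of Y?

Level-order visits nodes level by level from the root, left to right within each level.
Level 0: R
Level 1: D, F
Level 2: Y, H, J
Level 3: V, B
Level 4: A, L
Level 5: T
Full level-order sequence: R, D, F, Y, H, J, V, B, A, L, T.

4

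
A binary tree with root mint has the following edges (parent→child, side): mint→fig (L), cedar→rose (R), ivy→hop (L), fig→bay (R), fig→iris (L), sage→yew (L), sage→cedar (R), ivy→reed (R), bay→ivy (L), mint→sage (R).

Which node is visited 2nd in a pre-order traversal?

fig

Pre-order visits the node, then its left subtree, then its right subtree.
Visit mint.
At mint: go left to fig.
  Visit fig.
  At fig: go left to iris.
    iris is a leaf — visit iris.
  At fig: go right to bay.
    Visit bay.
    At bay: go left to ivy.
      Visit ivy.
      At ivy: go left to hop.
        hop is a leaf — visit hop.
      At ivy: go right to reed.
        reed is a leaf — visit reed.
    At bay: no right child.
At mint: go right to sage.
  Visit sage.
  At sage: go left to yew.
    yew is a leaf — visit yew.
  At sage: go right to cedar.
    Visit cedar.
    At cedar: no left child.
    At cedar: go right to rose.
      rose is a leaf — visit rose.
Full pre-order sequence: mint, fig, iris, bay, ivy, hop, reed, sage, yew, cedar, rose.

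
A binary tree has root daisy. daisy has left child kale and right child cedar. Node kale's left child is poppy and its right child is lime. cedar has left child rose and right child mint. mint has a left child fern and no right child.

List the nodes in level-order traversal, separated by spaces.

Level-order visits nodes level by level from the root, left to right within each level.
Level 0: daisy
Level 1: kale, cedar
Level 2: poppy, lime, rose, mint
Level 3: fern

daisy kale cedar poppy lime rose mint fern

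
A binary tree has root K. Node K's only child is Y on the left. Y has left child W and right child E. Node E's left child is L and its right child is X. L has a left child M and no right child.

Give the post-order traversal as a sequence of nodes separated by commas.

W, M, L, X, E, Y, K

Post-order visits the left subtree, then the right subtree, then the node.
At K: go left to Y.
  At Y: go left to W.
    W is a leaf — visit W.
  At Y: go right to E.
    At E: go left to L.
      At L: go left to M.
        M is a leaf — visit M.
      At L: no right child.
      Visit L.
    At E: go right to X.
      X is a leaf — visit X.
    Visit E.
  Visit Y.
At K: no right child.
Visit K.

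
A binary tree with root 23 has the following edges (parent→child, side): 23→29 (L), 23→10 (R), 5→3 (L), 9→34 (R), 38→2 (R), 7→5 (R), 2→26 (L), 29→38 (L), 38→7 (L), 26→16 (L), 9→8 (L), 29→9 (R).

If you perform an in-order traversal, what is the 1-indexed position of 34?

In-order visits the left subtree, then the node, then the right subtree.
At 23: go left to 29.
  At 29: go left to 38.
    At 38: go left to 7.
      At 7: no left child.
      Visit 7.
      At 7: go right to 5.
        At 5: go left to 3.
          3 is a leaf — visit 3.
        Visit 5.
        At 5: no right child.
    Visit 38.
    At 38: go right to 2.
      At 2: go left to 26.
        At 26: go left to 16.
          16 is a leaf — visit 16.
        Visit 26.
        At 26: no right child.
      Visit 2.
      At 2: no right child.
  Visit 29.
  At 29: go right to 9.
    At 9: go left to 8.
      8 is a leaf — visit 8.
    Visit 9.
    At 9: go right to 34.
      34 is a leaf — visit 34.
Visit 23.
At 23: go right to 10.
  10 is a leaf — visit 10.
Full in-order sequence: 7, 3, 5, 38, 16, 26, 2, 29, 8, 9, 34, 23, 10.

11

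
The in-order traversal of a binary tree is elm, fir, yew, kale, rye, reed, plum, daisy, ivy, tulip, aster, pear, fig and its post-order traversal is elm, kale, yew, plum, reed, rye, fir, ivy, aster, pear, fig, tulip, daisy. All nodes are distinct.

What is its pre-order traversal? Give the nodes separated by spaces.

daisy fir elm rye yew kale reed plum tulip ivy fig pear aster

The last element of post-order is the root; it splits in-order into left and right subtrees.
Root daisy: left subtree has 7 nodes {elm, fir, yew, kale, rye, reed, plum}, right has 5 {ivy, tulip, aster, pear, fig}.
  Root fir: left subtree has 1 node {elm}, right has 5 {yew, kale, rye, reed, plum}.
    Root rye: left subtree has 2 nodes {yew, kale}, right has 2 {reed, plum}.
      Root yew: left subtree has 0 nodes { }, right has 1 {kale}.
      Root reed: left subtree has 0 nodes { }, right has 1 {plum}.
  Root tulip: left subtree has 1 node {ivy}, right has 3 {aster, pear, fig}.
    Root fig: left subtree has 2 nodes {aster, pear}, right has 0 { }.
      Root pear: left subtree has 1 node {aster}, right has 0 { }.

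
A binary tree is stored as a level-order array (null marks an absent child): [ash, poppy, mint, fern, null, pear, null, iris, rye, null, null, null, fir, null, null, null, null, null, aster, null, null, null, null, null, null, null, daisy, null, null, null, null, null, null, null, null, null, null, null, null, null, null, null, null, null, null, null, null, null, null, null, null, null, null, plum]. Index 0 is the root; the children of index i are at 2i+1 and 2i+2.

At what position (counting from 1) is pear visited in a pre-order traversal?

Pre-order visits the node, then its left subtree, then its right subtree.
Visit ash.
At ash: go left to poppy.
  Visit poppy.
  At poppy: go left to fern.
    Visit fern.
    At fern: go left to iris.
      iris is a leaf — visit iris.
    At fern: go right to rye.
      Visit rye.
      At rye: no left child.
      At rye: go right to aster.
        aster is a leaf — visit aster.
  At poppy: no right child.
At ash: go right to mint.
  Visit mint.
  At mint: go left to pear.
    Visit pear.
    At pear: no left child.
    At pear: go right to fir.
      Visit fir.
      At fir: no left child.
      At fir: go right to daisy.
        Visit daisy.
        At daisy: go left to plum.
          plum is a leaf — visit plum.
        At daisy: no right child.
  At mint: no right child.
Full pre-order sequence: ash, poppy, fern, iris, rye, aster, mint, pear, fir, daisy, plum.

8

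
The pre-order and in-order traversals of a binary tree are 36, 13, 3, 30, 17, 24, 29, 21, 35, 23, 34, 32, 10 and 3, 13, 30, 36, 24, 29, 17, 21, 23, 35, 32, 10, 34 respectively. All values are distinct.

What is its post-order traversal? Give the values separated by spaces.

3 30 13 29 24 23 10 32 34 35 21 17 36

The first element of pre-order is the root; it splits in-order into left and right subtrees.
Root 36: left subtree has 3 nodes {3, 13, 30}, right has 9 {24, 29, 17, 21, 23, 35, 32, 10, 34}.
  Root 13: left subtree has 1 node {3}, right has 1 {30}.
  Root 17: left subtree has 2 nodes {24, 29}, right has 6 {21, 23, 35, 32, 10, 34}.
    Root 24: left subtree has 0 nodes { }, right has 1 {29}.
    Root 21: left subtree has 0 nodes { }, right has 5 {23, 35, 32, 10, 34}.
      Root 35: left subtree has 1 node {23}, right has 3 {32, 10, 34}.
        Root 34: left subtree has 2 nodes {32, 10}, right has 0 { }.
          Root 32: left subtree has 0 nodes { }, right has 1 {10}.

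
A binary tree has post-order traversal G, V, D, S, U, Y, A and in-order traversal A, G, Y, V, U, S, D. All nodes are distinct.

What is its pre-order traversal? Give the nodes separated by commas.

A, Y, G, U, V, S, D

The last element of post-order is the root; it splits in-order into left and right subtrees.
Root A: left subtree has 0 nodes { }, right has 6 {G, Y, V, U, S, D}.
  Root Y: left subtree has 1 node {G}, right has 4 {V, U, S, D}.
    Root U: left subtree has 1 node {V}, right has 2 {S, D}.
      Root S: left subtree has 0 nodes { }, right has 1 {D}.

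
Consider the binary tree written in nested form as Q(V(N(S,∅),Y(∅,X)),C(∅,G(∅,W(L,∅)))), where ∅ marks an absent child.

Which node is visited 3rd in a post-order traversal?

X

Post-order visits the left subtree, then the right subtree, then the node.
At Q: go left to V.
  At V: go left to N.
    At N: go left to S.
      S is a leaf — visit S.
    At N: no right child.
    Visit N.
  At V: go right to Y.
    At Y: no left child.
    At Y: go right to X.
      X is a leaf — visit X.
    Visit Y.
  Visit V.
At Q: go right to C.
  At C: no left child.
  At C: go right to G.
    At G: no left child.
    At G: go right to W.
      At W: go left to L.
        L is a leaf — visit L.
      At W: no right child.
      Visit W.
    Visit G.
  Visit C.
Visit Q.
Full post-order sequence: S, N, X, Y, V, L, W, G, C, Q.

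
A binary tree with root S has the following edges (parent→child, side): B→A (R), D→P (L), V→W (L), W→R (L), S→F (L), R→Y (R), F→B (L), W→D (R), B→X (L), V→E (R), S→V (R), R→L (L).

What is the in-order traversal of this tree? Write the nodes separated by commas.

X, B, A, F, S, L, R, Y, W, P, D, V, E

In-order visits the left subtree, then the node, then the right subtree.
At S: go left to F.
  At F: go left to B.
    At B: go left to X.
      X is a leaf — visit X.
    Visit B.
    At B: go right to A.
      A is a leaf — visit A.
  Visit F.
  At F: no right child.
Visit S.
At S: go right to V.
  At V: go left to W.
    At W: go left to R.
      At R: go left to L.
        L is a leaf — visit L.
      Visit R.
      At R: go right to Y.
        Y is a leaf — visit Y.
    Visit W.
    At W: go right to D.
      At D: go left to P.
        P is a leaf — visit P.
      Visit D.
      At D: no right child.
  Visit V.
  At V: go right to E.
    E is a leaf — visit E.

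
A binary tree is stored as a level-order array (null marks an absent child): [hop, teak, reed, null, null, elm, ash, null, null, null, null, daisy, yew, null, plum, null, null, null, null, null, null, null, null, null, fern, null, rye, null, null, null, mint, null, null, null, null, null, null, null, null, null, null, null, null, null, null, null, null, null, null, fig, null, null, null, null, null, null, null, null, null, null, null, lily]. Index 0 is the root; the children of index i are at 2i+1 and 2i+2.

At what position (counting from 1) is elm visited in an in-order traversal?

6

In-order visits the left subtree, then the node, then the right subtree.
At hop: go left to teak.
  teak is a leaf — visit teak.
Visit hop.
At hop: go right to reed.
  At reed: go left to elm.
    At elm: go left to daisy.
      At daisy: no left child.
      Visit daisy.
      At daisy: go right to fern.
        At fern: go left to fig.
          fig is a leaf — visit fig.
        Visit fern.
        At fern: no right child.
    Visit elm.
    At elm: go right to yew.
      At yew: no left child.
      Visit yew.
      At yew: go right to rye.
        rye is a leaf — visit rye.
  Visit reed.
  At reed: go right to ash.
    At ash: no left child.
    Visit ash.
    At ash: go right to plum.
      At plum: no left child.
      Visit plum.
      At plum: go right to mint.
        At mint: go left to lily.
          lily is a leaf — visit lily.
        Visit mint.
        At mint: no right child.
Full in-order sequence: teak, hop, daisy, fig, fern, elm, yew, rye, reed, ash, plum, lily, mint.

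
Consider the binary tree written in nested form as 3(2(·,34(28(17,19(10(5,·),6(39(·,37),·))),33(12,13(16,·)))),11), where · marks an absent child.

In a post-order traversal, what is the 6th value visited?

6

Post-order visits the left subtree, then the right subtree, then the node.
At 3: go left to 2.
  At 2: no left child.
  At 2: go right to 34.
    At 34: go left to 28.
      At 28: go left to 17.
        17 is a leaf — visit 17.
      At 28: go right to 19.
        At 19: go left to 10.
          At 10: go left to 5.
            5 is a leaf — visit 5.
          At 10: no right child.
          Visit 10.
        At 19: go right to 6.
          At 6: go left to 39.
            At 39: no left child.
            At 39: go right to 37.
              37 is a leaf — visit 37.
            Visit 39.
          At 6: no right child.
          Visit 6.
        Visit 19.
      Visit 28.
    At 34: go right to 33.
      At 33: go left to 12.
        12 is a leaf — visit 12.
      At 33: go right to 13.
        At 13: go left to 16.
          16 is a leaf — visit 16.
        At 13: no right child.
        Visit 13.
      Visit 33.
    Visit 34.
  Visit 2.
At 3: go right to 11.
  11 is a leaf — visit 11.
Visit 3.
Full post-order sequence: 17, 5, 10, 37, 39, 6, 19, 28, 12, 16, 13, 33, 34, 2, 11, 3.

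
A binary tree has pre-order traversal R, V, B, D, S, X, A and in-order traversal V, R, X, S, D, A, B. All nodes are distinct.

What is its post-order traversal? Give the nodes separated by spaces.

The first element of pre-order is the root; it splits in-order into left and right subtrees.
Root R: left subtree has 1 node {V}, right has 5 {X, S, D, A, B}.
  Root B: left subtree has 4 nodes {X, S, D, A}, right has 0 { }.
    Root D: left subtree has 2 nodes {X, S}, right has 1 {A}.
      Root S: left subtree has 1 node {X}, right has 0 { }.

V X S A D B R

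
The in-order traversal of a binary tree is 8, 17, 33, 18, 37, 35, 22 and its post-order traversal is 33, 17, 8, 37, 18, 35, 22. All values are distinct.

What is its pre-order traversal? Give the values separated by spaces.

22 35 18 8 17 33 37

The last element of post-order is the root; it splits in-order into left and right subtrees.
Root 22: left subtree has 6 nodes {8, 17, 33, 18, 37, 35}, right has 0 { }.
  Root 35: left subtree has 5 nodes {8, 17, 33, 18, 37}, right has 0 { }.
    Root 18: left subtree has 3 nodes {8, 17, 33}, right has 1 {37}.
      Root 8: left subtree has 0 nodes { }, right has 2 {17, 33}.
        Root 17: left subtree has 0 nodes { }, right has 1 {33}.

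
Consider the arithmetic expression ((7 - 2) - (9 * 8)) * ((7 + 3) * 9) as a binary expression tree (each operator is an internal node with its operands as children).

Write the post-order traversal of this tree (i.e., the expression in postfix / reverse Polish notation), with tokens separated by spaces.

7 2 - 9 8 * - 7 3 + 9 * *

Post-order on an expression tree gives postfix notation: for each operator, emit left operand, right operand, then the operator.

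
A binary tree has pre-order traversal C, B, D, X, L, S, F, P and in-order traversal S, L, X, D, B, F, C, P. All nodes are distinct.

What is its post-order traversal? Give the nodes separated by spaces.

S L X D F B P C

The first element of pre-order is the root; it splits in-order into left and right subtrees.
Root C: left subtree has 6 nodes {S, L, X, D, B, F}, right has 1 {P}.
  Root B: left subtree has 4 nodes {S, L, X, D}, right has 1 {F}.
    Root D: left subtree has 3 nodes {S, L, X}, right has 0 { }.
      Root X: left subtree has 2 nodes {S, L}, right has 0 { }.
        Root L: left subtree has 1 node {S}, right has 0 { }.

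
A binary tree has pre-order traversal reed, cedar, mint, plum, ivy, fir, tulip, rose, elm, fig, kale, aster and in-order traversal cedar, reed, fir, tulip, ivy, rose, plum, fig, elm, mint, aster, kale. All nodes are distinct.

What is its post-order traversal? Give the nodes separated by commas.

The first element of pre-order is the root; it splits in-order into left and right subtrees.
Root reed: left subtree has 1 node {cedar}, right has 10 {fir, tulip, ivy, rose, plum, fig, elm, mint, aster, kale}.
  Root mint: left subtree has 7 nodes {fir, tulip, ivy, rose, plum, fig, elm}, right has 2 {aster, kale}.
    Root plum: left subtree has 4 nodes {fir, tulip, ivy, rose}, right has 2 {fig, elm}.
      Root ivy: left subtree has 2 nodes {fir, tulip}, right has 1 {rose}.
        Root fir: left subtree has 0 nodes { }, right has 1 {tulip}.
      Root elm: left subtree has 1 node {fig}, right has 0 { }.
    Root kale: left subtree has 1 node {aster}, right has 0 { }.

cedar, tulip, fir, rose, ivy, fig, elm, plum, aster, kale, mint, reed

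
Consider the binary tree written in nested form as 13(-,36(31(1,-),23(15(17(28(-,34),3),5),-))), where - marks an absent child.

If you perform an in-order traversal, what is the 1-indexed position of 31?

3

In-order visits the left subtree, then the node, then the right subtree.
At 13: no left child.
Visit 13.
At 13: go right to 36.
  At 36: go left to 31.
    At 31: go left to 1.
      1 is a leaf — visit 1.
    Visit 31.
    At 31: no right child.
  Visit 36.
  At 36: go right to 23.
    At 23: go left to 15.
      At 15: go left to 17.
        At 17: go left to 28.
          At 28: no left child.
          Visit 28.
          At 28: go right to 34.
            34 is a leaf — visit 34.
        Visit 17.
        At 17: go right to 3.
          3 is a leaf — visit 3.
      Visit 15.
      At 15: go right to 5.
        5 is a leaf — visit 5.
    Visit 23.
    At 23: no right child.
Full in-order sequence: 13, 1, 31, 36, 28, 34, 17, 3, 15, 5, 23.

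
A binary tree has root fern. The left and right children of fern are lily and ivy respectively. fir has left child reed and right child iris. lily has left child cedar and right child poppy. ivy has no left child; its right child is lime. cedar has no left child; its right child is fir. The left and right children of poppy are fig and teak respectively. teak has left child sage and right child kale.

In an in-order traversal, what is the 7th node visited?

poppy

In-order visits the left subtree, then the node, then the right subtree.
At fern: go left to lily.
  At lily: go left to cedar.
    At cedar: no left child.
    Visit cedar.
    At cedar: go right to fir.
      At fir: go left to reed.
        reed is a leaf — visit reed.
      Visit fir.
      At fir: go right to iris.
        iris is a leaf — visit iris.
  Visit lily.
  At lily: go right to poppy.
    At poppy: go left to fig.
      fig is a leaf — visit fig.
    Visit poppy.
    At poppy: go right to teak.
      At teak: go left to sage.
        sage is a leaf — visit sage.
      Visit teak.
      At teak: go right to kale.
        kale is a leaf — visit kale.
Visit fern.
At fern: go right to ivy.
  At ivy: no left child.
  Visit ivy.
  At ivy: go right to lime.
    lime is a leaf — visit lime.
Full in-order sequence: cedar, reed, fir, iris, lily, fig, poppy, sage, teak, kale, fern, ivy, lime.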